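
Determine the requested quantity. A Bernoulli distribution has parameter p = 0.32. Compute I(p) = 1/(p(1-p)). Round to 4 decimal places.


For Bernoulli(p), Fisher information is I(p) = 1/(p*(1-p)).
p = 0.32, 1-p = 0.68.
p*(1-p) = 0.2176.
I(p) = 1/0.2176 = 4.5956

4.5956


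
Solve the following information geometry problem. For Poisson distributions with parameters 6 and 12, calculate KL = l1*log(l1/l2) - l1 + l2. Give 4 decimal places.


KL divergence for Poisson:
KL = l1*log(l1/l2) - l1 + l2.
l1 = 6, l2 = 12.
log(6/12) = -0.693147.
l1*log(l1/l2) = 6 * -0.693147 = -4.158883.
KL = -4.158883 - 6 + 12 = 1.8411

1.8411


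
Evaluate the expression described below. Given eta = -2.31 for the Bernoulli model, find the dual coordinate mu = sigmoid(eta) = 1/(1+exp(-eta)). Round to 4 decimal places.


Dual coordinate (expectation parameter) for Bernoulli:
mu = 1/(1+exp(-eta)).
eta = -2.31.
exp(-eta) = exp(2.31) = 10.074425.
mu = 1/(1+10.074425) = 0.0903

0.0903


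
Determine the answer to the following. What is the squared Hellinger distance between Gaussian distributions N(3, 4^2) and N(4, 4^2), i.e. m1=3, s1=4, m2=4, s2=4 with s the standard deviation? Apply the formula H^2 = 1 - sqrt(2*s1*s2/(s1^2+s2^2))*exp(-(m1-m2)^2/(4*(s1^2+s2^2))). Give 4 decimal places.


Squared Hellinger distance for Gaussians:
H^2 = 1 - sqrt(2*s1*s2/(s1^2+s2^2)) * exp(-(m1-m2)^2/(4*(s1^2+s2^2))).
s1^2 = 16, s2^2 = 16, s1^2+s2^2 = 32.
sqrt(2*4*4/(32)) = 1.0.
(m1-m2)^2 = (-1)^2 = 1.
exp(-1/(4*32)) = exp(-0.007812) = 0.992218.
H^2 = 1 - 1.0*0.992218 = 0.0078

0.0078


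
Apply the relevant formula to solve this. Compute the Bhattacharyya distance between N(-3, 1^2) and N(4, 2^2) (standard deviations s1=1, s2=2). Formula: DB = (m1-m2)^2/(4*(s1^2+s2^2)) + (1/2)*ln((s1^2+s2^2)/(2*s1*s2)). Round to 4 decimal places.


Bhattacharyya distance between two Gaussians:
DB = (m1-m2)^2/(4*(s1^2+s2^2)) + (1/2)*ln((s1^2+s2^2)/(2*s1*s2)).
(m1-m2)^2 = (-7)^2 = 49.
s1^2+s2^2 = 1 + 4 = 5.
term1 = 49/20 = 2.45.
term2 = 0.5*ln(5/4.0) = 0.111572.
DB = 2.45 + 0.111572 = 2.5616

2.5616


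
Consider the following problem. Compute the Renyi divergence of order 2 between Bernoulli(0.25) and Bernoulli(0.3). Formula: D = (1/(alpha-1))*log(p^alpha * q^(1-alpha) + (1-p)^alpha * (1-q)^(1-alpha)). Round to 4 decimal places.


Renyi divergence of order alpha between Bernoulli distributions:
D = (1/(alpha-1))*log(p^alpha * q^(1-alpha) + (1-p)^alpha * (1-q)^(1-alpha)).
alpha = 2, p = 0.25, q = 0.3.
p^alpha * q^(1-alpha) = 0.25^2 * 0.3^-1 = 0.208333.
(1-p)^alpha * (1-q)^(1-alpha) = 0.75^2 * 0.7^-1 = 0.803571.
sum = 0.208333 + 0.803571 = 1.011905.
D = (1/1)*log(1.011905) = 0.0118

0.0118


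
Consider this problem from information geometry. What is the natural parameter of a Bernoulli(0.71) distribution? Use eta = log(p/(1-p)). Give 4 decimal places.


Natural parameter for Bernoulli: eta = log(p/(1-p)).
p = 0.71, 1-p = 0.29.
p/(1-p) = 2.448276.
eta = log(2.448276) = 0.8954

0.8954


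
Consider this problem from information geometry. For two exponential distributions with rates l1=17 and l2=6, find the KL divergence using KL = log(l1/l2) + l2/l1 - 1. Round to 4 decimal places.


KL divergence for exponential family:
KL = log(l1/l2) + l2/l1 - 1.
log(17/6) = 1.041454.
6/17 = 0.352941.
KL = 1.041454 + 0.352941 - 1 = 0.3944

0.3944


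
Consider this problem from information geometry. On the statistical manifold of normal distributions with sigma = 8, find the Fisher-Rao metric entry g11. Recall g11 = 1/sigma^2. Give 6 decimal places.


For the 2-parameter normal family, the Fisher metric has:
  g11 = 1/sigma^2, g22 = 2/sigma^2.
sigma = 8, sigma^2 = 64.
g11 = 0.015625

0.015625


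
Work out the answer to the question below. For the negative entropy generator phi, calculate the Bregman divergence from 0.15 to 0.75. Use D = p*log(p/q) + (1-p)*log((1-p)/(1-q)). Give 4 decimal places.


Bregman divergence with negative entropy generator:
D = p*log(p/q) + (1-p)*log((1-p)/(1-q)).
p = 0.15, q = 0.75.
p*log(p/q) = 0.15*log(0.15/0.75) = -0.241416.
(1-p)*log((1-p)/(1-q)) = 0.85*log(0.85/0.25) = 1.040209.
D = -0.241416 + 1.040209 = 0.7988

0.7988


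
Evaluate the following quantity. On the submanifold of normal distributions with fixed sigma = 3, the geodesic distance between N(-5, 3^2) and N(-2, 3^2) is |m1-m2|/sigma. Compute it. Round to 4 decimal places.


On the fixed-variance normal subfamily, geodesic distance = |m1-m2|/sigma.
|-5 - -2| = 3.
sigma = 3.
d = 3/3 = 1.0000

1.0000


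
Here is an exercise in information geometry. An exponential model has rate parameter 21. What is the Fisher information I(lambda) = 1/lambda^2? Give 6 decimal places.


Fisher information for exponential: I(lambda) = 1/lambda^2.
lambda = 21, lambda^2 = 441.
I = 1/441 = 0.002268

0.002268


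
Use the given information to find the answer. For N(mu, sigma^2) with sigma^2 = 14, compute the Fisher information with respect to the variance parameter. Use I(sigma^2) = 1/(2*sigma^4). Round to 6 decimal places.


Fisher information for variance: I(sigma^2) = 1/(2*sigma^4).
sigma^2 = 14, so sigma^4 = 196.
I = 1/(2*196) = 1/392 = 0.002551

0.002551


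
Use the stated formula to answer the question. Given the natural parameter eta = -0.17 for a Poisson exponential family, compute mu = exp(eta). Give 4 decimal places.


Expectation parameter for Poisson exponential family:
mu = exp(eta).
eta = -0.17.
mu = exp(-0.17) = 0.8437

0.8437


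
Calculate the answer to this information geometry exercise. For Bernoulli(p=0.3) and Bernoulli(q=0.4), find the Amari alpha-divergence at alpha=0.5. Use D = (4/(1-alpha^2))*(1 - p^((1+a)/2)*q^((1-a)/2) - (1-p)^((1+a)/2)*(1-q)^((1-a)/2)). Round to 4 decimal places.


Amari alpha-divergence:
D = (4/(1-alpha^2))*(1 - p^((1+a)/2)*q^((1-a)/2) - (1-p)^((1+a)/2)*(1-q)^((1-a)/2)).
alpha = 0.5, p = 0.3, q = 0.4.
e1 = (1+alpha)/2 = 0.75, e2 = (1-alpha)/2 = 0.25.
t1 = p^e1 * q^e2 = 0.3^0.75 * 0.4^0.25 = 0.322371.
t2 = (1-p)^e1 * (1-q)^e2 = 0.7^0.75 * 0.6^0.25 = 0.673537.
4/(1-alpha^2) = 5.333333.
D = 5.333333*(1 - 0.322371 - 0.673537) = 0.0218

0.0218


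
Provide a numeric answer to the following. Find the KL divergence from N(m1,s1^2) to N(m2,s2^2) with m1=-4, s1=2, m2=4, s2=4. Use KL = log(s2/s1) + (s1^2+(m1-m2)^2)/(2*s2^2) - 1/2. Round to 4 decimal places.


KL divergence between normal distributions:
KL = log(s2/s1) + (s1^2 + (m1-m2)^2)/(2*s2^2) - 1/2.
log(4/2) = 0.693147.
(2^2 + (-4-4)^2)/(2*4^2) = (4 + 64)/32 = 2.125.
KL = 0.693147 + 2.125 - 0.5 = 2.3181

2.3181


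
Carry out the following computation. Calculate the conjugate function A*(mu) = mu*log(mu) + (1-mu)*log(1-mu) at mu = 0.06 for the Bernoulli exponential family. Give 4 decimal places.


Legendre transform for Bernoulli:
A*(mu) = mu*log(mu) + (1-mu)*log(1-mu).
mu = 0.06, 1-mu = 0.94.
mu*log(mu) = 0.06*log(0.06) = -0.168805.
(1-mu)*log(1-mu) = 0.94*log(0.94) = -0.058163.
A* = -0.168805 + -0.058163 = -0.2270

-0.2270


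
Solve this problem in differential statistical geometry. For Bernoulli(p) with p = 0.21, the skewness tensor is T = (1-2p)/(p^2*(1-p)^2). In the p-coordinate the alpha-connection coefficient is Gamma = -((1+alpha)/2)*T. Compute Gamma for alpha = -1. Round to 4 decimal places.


Skewness (Amari-Chentsov) tensor: T = (1-2p)/(p^2*(1-p)^2).
p = 0.21, 1-2p = 0.58, p^2 = 0.0441, (1-p)^2 = 0.6241.
T = 0.58/(0.0441 * 0.6241) = 21.07343.
In the p-coordinate, Gamma^(alpha) = Gamma^(0) - (alpha/2)*T with Gamma^(0) = (1/2)*g'(p) = -T/2,
so Gamma^(alpha) = -((1+alpha)/2)*T.
alpha = -1, -(1+alpha)/2 = 0.0.
Gamma = 0.0 * 21.07343 = 0.0000

0.0000


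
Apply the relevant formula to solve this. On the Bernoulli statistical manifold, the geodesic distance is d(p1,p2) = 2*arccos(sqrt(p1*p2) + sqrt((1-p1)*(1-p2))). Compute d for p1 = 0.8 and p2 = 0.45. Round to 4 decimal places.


Geodesic distance on Bernoulli manifold:
d(p1,p2) = 2*arccos(sqrt(p1*p2) + sqrt((1-p1)*(1-p2))).
sqrt(p1*p2) = sqrt(0.8*0.45) = 0.6.
sqrt((1-p1)*(1-p2)) = sqrt(0.2*0.55) = 0.331662.
arg = 0.6 + 0.331662 = 0.931662.
d = 2*arccos(0.931662) = 0.7437

0.7437


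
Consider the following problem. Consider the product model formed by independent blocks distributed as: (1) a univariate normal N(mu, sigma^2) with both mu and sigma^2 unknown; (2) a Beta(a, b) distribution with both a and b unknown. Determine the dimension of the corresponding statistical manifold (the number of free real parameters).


The dimension of a statistical manifold equals the number of free
(independent) real parameters of the model. For a product of independent
blocks the parameter counts add.
- normal (mu, sigma^2): 2.
- Beta (a, b): 2.
Total = 2 + 2 = 4.
Dimension = 4

4


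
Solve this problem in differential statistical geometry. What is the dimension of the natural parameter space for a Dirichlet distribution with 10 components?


Exponential family dimension calculation:
Dirichlet with 10 components has 10 natural parameters.

10


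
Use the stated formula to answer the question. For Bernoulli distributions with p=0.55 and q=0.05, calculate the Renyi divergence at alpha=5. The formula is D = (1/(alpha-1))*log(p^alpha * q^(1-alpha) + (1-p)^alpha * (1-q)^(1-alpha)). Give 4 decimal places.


Renyi divergence of order alpha between Bernoulli distributions:
D = (1/(alpha-1))*log(p^alpha * q^(1-alpha) + (1-p)^alpha * (1-q)^(1-alpha)).
alpha = 5, p = 0.55, q = 0.05.
p^alpha * q^(1-alpha) = 0.55^5 * 0.05^-4 = 8052.55.
(1-p)^alpha * (1-q)^(1-alpha) = 0.45^5 * 0.95^-4 = 0.022655.
sum = 8052.55 + 0.022655 = 8052.572655.
D = (1/4)*log(8052.572655) = 2.2484

2.2484


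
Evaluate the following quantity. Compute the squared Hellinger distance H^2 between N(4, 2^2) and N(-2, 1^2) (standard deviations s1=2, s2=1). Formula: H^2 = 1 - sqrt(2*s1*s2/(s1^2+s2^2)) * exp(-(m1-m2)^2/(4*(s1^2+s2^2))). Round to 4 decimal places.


Squared Hellinger distance for Gaussians:
H^2 = 1 - sqrt(2*s1*s2/(s1^2+s2^2)) * exp(-(m1-m2)^2/(4*(s1^2+s2^2))).
s1^2 = 4, s2^2 = 1, s1^2+s2^2 = 5.
sqrt(2*2*1/(5)) = 0.894427.
(m1-m2)^2 = (6)^2 = 36.
exp(-36/(4*5)) = exp(-1.8) = 0.165299.
H^2 = 1 - 0.894427*0.165299 = 0.8522

0.8522


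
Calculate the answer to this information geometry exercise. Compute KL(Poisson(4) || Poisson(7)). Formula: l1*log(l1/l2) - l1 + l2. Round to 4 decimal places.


KL divergence for Poisson:
KL = l1*log(l1/l2) - l1 + l2.
l1 = 4, l2 = 7.
log(4/7) = -0.559616.
l1*log(l1/l2) = 4 * -0.559616 = -2.238463.
KL = -2.238463 - 4 + 7 = 0.7615

0.7615


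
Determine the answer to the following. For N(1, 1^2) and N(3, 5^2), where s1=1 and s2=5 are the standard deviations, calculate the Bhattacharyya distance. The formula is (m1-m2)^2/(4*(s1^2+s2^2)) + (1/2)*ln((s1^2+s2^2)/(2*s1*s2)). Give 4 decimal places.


Bhattacharyya distance between two Gaussians:
DB = (m1-m2)^2/(4*(s1^2+s2^2)) + (1/2)*ln((s1^2+s2^2)/(2*s1*s2)).
(m1-m2)^2 = (-2)^2 = 4.
s1^2+s2^2 = 1 + 25 = 26.
term1 = 4/104 = 0.038462.
term2 = 0.5*ln(26/10.0) = 0.477756.
DB = 0.038462 + 0.477756 = 0.5162

0.5162


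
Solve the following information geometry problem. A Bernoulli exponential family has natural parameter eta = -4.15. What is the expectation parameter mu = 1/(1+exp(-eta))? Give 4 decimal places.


Dual coordinate (expectation parameter) for Bernoulli:
mu = 1/(1+exp(-eta)).
eta = -4.15.
exp(-eta) = exp(4.15) = 63.434.
mu = 1/(1+63.434) = 0.0155

0.0155


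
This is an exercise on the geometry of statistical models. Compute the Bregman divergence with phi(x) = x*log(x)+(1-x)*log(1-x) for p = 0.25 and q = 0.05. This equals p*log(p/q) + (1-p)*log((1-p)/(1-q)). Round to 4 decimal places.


Bregman divergence with negative entropy generator:
D = p*log(p/q) + (1-p)*log((1-p)/(1-q)).
p = 0.25, q = 0.05.
p*log(p/q) = 0.25*log(0.25/0.05) = 0.402359.
(1-p)*log((1-p)/(1-q)) = 0.75*log(0.75/0.95) = -0.177292.
D = 0.402359 + -0.177292 = 0.2251

0.2251


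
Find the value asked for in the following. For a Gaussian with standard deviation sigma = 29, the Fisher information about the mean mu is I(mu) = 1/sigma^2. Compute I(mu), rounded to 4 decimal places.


The Fisher information for the mean of a normal distribution is I(mu) = 1/sigma^2.
sigma = 29, so sigma^2 = 841.
I(mu) = 1/841 = 0.0012

0.0012


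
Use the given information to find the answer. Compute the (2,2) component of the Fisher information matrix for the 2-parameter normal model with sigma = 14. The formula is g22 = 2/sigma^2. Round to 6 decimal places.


For the 2-parameter normal family, the Fisher metric has:
  g11 = 1/sigma^2, g22 = 2/sigma^2.
sigma = 14, sigma^2 = 196.
g22 = 0.010204

0.010204


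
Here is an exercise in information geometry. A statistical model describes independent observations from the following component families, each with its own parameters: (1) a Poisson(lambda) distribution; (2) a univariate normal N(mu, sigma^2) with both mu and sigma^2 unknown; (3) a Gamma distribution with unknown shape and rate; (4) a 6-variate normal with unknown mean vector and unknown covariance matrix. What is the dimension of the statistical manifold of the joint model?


The dimension of a statistical manifold equals the number of free
(independent) real parameters of the model. For a product of independent
blocks the parameter counts add.
- Poisson (lambda): 1.
- normal (mu, sigma^2): 2.
- Gamma (shape, rate): 2.
- 6-variate normal: 6 (mean) + 6*7/2 = 21 (symmetric covariance) = 27.
Total = 1 + 2 + 2 + 27 = 32.
Dimension = 32

32


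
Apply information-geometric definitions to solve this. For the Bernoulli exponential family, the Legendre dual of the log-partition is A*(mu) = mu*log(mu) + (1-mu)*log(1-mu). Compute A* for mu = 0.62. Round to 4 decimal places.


Legendre transform for Bernoulli:
A*(mu) = mu*log(mu) + (1-mu)*log(1-mu).
mu = 0.62, 1-mu = 0.38.
mu*log(mu) = 0.62*log(0.62) = -0.296382.
(1-mu)*log(1-mu) = 0.38*log(0.38) = -0.367682.
A* = -0.296382 + -0.367682 = -0.6641

-0.6641


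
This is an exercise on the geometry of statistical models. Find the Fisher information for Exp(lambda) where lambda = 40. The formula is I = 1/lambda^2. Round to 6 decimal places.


Fisher information for exponential: I(lambda) = 1/lambda^2.
lambda = 40, lambda^2 = 1600.
I = 1/1600 = 0.000625

0.000625


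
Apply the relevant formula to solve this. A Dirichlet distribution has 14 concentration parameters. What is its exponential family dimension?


Exponential family dimension calculation:
Dirichlet with 14 components has 14 natural parameters.

14


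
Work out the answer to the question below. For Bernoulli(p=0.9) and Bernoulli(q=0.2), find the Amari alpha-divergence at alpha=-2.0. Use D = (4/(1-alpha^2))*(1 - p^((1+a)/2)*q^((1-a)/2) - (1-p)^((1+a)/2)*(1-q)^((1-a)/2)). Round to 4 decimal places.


Amari alpha-divergence:
D = (4/(1-alpha^2))*(1 - p^((1+a)/2)*q^((1-a)/2) - (1-p)^((1+a)/2)*(1-q)^((1-a)/2)).
alpha = -2.0, p = 0.9, q = 0.2.
e1 = (1+alpha)/2 = -0.5, e2 = (1-alpha)/2 = 1.5.
t1 = p^e1 * q^e2 = 0.9^-0.5 * 0.2^1.5 = 0.094281.
t2 = (1-p)^e1 * (1-q)^e2 = 0.1^-0.5 * 0.8^1.5 = 2.262742.
4/(1-alpha^2) = -1.333333.
D = -1.333333*(1 - 0.094281 - 2.262742) = 1.8094

1.8094


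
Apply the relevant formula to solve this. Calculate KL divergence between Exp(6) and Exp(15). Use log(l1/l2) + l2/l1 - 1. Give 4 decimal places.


KL divergence for exponential family:
KL = log(l1/l2) + l2/l1 - 1.
log(6/15) = -0.916291.
15/6 = 2.5.
KL = -0.916291 + 2.5 - 1 = 0.5837

0.5837


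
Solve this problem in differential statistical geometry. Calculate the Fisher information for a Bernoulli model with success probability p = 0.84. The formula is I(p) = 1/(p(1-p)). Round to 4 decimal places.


For Bernoulli(p), Fisher information is I(p) = 1/(p*(1-p)).
p = 0.84, 1-p = 0.16.
p*(1-p) = 0.1344.
I(p) = 1/0.1344 = 7.4405

7.4405


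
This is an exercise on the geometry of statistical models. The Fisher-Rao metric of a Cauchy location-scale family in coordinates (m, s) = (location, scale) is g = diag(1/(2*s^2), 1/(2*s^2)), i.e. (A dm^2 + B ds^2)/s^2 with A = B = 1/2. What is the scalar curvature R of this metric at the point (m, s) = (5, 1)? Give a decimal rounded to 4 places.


The metric has the form g = (A dm^2 + B ds^2)/s^2 with A = 1/2, B = 1/2.
Substitute u = sqrt(A/B)*m: g = B*(du^2 + ds^2)/s^2, i.e. B times the
Poincare upper half-plane metric, which has constant Gaussian curvature -1.
Scaling a 2D metric by a constant c divides the Gaussian curvature by c,
so K = -1/B = -1/(1/2) = -2.0000 everywhere (the point (m, s) = (5, 1) is irrelevant:
the curvature is constant).
Scalar curvature in dimension 2: R = 2K = -2/(1/2) = -4.0000.

-4.0000


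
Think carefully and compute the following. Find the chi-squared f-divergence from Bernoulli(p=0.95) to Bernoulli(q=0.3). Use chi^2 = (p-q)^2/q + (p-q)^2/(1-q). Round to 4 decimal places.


Chi-squared divergence between Bernoulli distributions:
chi^2 = (p-q)^2/q + (p-q)^2/(1-q).
p = 0.95, q = 0.3, p-q = 0.65.
(p-q)^2 = 0.4225.
term1 = 0.4225/0.3 = 1.408333.
term2 = 0.4225/0.7 = 0.603571.
chi^2 = 1.408333 + 0.603571 = 2.0119

2.0119


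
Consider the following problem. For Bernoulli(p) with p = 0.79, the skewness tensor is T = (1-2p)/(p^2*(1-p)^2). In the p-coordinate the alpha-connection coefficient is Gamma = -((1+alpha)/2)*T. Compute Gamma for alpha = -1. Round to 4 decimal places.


Skewness (Amari-Chentsov) tensor: T = (1-2p)/(p^2*(1-p)^2).
p = 0.79, 1-2p = -0.58, p^2 = 0.6241, (1-p)^2 = 0.0441.
T = -0.58/(0.6241 * 0.0441) = -21.07343.
In the p-coordinate, Gamma^(alpha) = Gamma^(0) - (alpha/2)*T with Gamma^(0) = (1/2)*g'(p) = -T/2,
so Gamma^(alpha) = -((1+alpha)/2)*T.
alpha = -1, -(1+alpha)/2 = 0.0.
Gamma = 0.0 * -21.07343 = 0.0000

0.0000


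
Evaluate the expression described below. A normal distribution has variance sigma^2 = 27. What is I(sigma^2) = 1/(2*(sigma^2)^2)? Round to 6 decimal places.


Fisher information for variance: I(sigma^2) = 1/(2*sigma^4).
sigma^2 = 27, so sigma^4 = 729.
I = 1/(2*729) = 1/1458 = 0.000686

0.000686


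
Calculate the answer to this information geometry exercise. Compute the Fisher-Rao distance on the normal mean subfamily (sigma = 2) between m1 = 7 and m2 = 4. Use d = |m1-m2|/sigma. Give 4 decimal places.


On the fixed-variance normal subfamily, geodesic distance = |m1-m2|/sigma.
|7 - 4| = 3.
sigma = 2.
d = 3/2 = 1.5000

1.5000


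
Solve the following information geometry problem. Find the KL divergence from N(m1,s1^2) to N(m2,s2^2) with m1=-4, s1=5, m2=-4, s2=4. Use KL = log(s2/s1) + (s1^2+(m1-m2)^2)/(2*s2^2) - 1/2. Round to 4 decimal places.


KL divergence between normal distributions:
KL = log(s2/s1) + (s1^2 + (m1-m2)^2)/(2*s2^2) - 1/2.
log(4/5) = -0.223144.
(5^2 + (-4--4)^2)/(2*4^2) = (25 + 0)/32 = 0.78125.
KL = -0.223144 + 0.78125 - 0.5 = 0.0581

0.0581


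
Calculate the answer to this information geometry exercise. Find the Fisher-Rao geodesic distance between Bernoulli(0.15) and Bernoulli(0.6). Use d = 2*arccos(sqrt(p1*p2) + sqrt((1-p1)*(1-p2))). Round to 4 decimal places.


Geodesic distance on Bernoulli manifold:
d(p1,p2) = 2*arccos(sqrt(p1*p2) + sqrt((1-p1)*(1-p2))).
sqrt(p1*p2) = sqrt(0.15*0.6) = 0.3.
sqrt((1-p1)*(1-p2)) = sqrt(0.85*0.4) = 0.583095.
arg = 0.3 + 0.583095 = 0.883095.
d = 2*arccos(0.883095) = 0.9768

0.9768


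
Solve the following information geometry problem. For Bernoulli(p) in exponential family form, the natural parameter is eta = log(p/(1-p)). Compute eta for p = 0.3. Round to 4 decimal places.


Natural parameter for Bernoulli: eta = log(p/(1-p)).
p = 0.3, 1-p = 0.7.
p/(1-p) = 0.428571.
eta = log(0.428571) = -0.8473

-0.8473


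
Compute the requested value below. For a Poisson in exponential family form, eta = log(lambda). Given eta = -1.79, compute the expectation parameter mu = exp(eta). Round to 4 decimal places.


Expectation parameter for Poisson exponential family:
mu = exp(eta).
eta = -1.79.
mu = exp(-1.79) = 0.1670

0.1670


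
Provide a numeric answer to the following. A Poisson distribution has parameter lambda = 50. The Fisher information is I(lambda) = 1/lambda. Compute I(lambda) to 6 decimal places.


Fisher information for Poisson: I(lambda) = 1/lambda.
lambda = 50.
I(lambda) = 1/50 = 0.020000

0.020000


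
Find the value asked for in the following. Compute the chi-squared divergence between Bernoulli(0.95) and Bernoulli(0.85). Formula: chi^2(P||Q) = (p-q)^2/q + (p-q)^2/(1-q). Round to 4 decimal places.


Chi-squared divergence between Bernoulli distributions:
chi^2 = (p-q)^2/q + (p-q)^2/(1-q).
p = 0.95, q = 0.85, p-q = 0.1.
(p-q)^2 = 0.01.
term1 = 0.01/0.85 = 0.011765.
term2 = 0.01/0.15 = 0.066667.
chi^2 = 0.011765 + 0.066667 = 0.0784

0.0784


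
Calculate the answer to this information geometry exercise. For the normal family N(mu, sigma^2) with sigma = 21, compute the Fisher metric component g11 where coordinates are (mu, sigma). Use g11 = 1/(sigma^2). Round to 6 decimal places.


For the 2-parameter normal family, the Fisher metric has:
  g11 = 1/sigma^2, g22 = 2/sigma^2.
sigma = 21, sigma^2 = 441.
g11 = 0.002268

0.002268


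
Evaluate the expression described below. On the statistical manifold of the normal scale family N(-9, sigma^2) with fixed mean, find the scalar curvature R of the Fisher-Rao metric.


This family has a single free parameter, so its statistical manifold
is 1-dimensional. The Riemann curvature tensor of any 1-dimensional
Riemannian manifold vanishes identically, so R = 0.

0


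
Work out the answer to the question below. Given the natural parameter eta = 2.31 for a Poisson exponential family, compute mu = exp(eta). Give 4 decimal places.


Expectation parameter for Poisson exponential family:
mu = exp(eta).
eta = 2.31.
mu = exp(2.31) = 10.0744

10.0744


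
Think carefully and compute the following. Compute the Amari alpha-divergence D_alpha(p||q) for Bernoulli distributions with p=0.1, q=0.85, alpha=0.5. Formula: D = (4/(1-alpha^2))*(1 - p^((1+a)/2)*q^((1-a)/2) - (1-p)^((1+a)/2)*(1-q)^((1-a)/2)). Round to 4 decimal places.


Amari alpha-divergence:
D = (4/(1-alpha^2))*(1 - p^((1+a)/2)*q^((1-a)/2) - (1-p)^((1+a)/2)*(1-q)^((1-a)/2)).
alpha = 0.5, p = 0.1, q = 0.85.
e1 = (1+alpha)/2 = 0.75, e2 = (1-alpha)/2 = 0.25.
t1 = p^e1 * q^e2 = 0.1^0.75 * 0.85^0.25 = 0.170748.
t2 = (1-p)^e1 * (1-q)^e2 = 0.9^0.75 * 0.15^0.25 = 0.575049.
4/(1-alpha^2) = 5.333333.
D = 5.333333*(1 - 0.170748 - 0.575049) = 1.3558

1.3558


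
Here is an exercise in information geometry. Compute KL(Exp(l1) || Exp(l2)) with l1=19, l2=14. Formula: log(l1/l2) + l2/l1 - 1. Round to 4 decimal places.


KL divergence for exponential family:
KL = log(l1/l2) + l2/l1 - 1.
log(19/14) = 0.305382.
14/19 = 0.736842.
KL = 0.305382 + 0.736842 - 1 = 0.0422

0.0422


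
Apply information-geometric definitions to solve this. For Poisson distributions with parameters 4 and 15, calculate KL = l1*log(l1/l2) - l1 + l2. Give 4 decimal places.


KL divergence for Poisson:
KL = l1*log(l1/l2) - l1 + l2.
l1 = 4, l2 = 15.
log(4/15) = -1.321756.
l1*log(l1/l2) = 4 * -1.321756 = -5.287023.
KL = -5.287023 - 4 + 15 = 5.7130

5.7130


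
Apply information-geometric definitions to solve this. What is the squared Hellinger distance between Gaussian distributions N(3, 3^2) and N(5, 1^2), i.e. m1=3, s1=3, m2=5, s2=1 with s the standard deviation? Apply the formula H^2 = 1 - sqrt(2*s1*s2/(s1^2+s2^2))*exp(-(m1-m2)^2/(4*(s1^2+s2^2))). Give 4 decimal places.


Squared Hellinger distance for Gaussians:
H^2 = 1 - sqrt(2*s1*s2/(s1^2+s2^2)) * exp(-(m1-m2)^2/(4*(s1^2+s2^2))).
s1^2 = 9, s2^2 = 1, s1^2+s2^2 = 10.
sqrt(2*3*1/(10)) = 0.774597.
(m1-m2)^2 = (-2)^2 = 4.
exp(-4/(4*10)) = exp(-0.1) = 0.904837.
H^2 = 1 - 0.774597*0.904837 = 0.2991

0.2991


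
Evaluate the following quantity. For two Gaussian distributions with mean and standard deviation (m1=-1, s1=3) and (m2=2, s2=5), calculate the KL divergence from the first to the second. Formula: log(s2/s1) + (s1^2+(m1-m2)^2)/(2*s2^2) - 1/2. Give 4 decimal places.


KL divergence between normal distributions:
KL = log(s2/s1) + (s1^2 + (m1-m2)^2)/(2*s2^2) - 1/2.
log(5/3) = 0.510826.
(3^2 + (-1-2)^2)/(2*5^2) = (9 + 9)/50 = 0.36.
KL = 0.510826 + 0.36 - 0.5 = 0.3708

0.3708


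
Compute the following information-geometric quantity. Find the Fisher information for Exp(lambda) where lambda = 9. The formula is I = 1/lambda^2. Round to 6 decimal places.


Fisher information for exponential: I(lambda) = 1/lambda^2.
lambda = 9, lambda^2 = 81.
I = 1/81 = 0.012346

0.012346


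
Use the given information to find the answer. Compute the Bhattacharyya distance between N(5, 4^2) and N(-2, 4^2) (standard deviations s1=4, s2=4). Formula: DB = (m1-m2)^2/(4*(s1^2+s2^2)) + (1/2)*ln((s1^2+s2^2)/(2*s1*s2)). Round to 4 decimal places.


Bhattacharyya distance between two Gaussians:
DB = (m1-m2)^2/(4*(s1^2+s2^2)) + (1/2)*ln((s1^2+s2^2)/(2*s1*s2)).
(m1-m2)^2 = (7)^2 = 49.
s1^2+s2^2 = 16 + 16 = 32.
term1 = 49/128 = 0.382812.
term2 = 0.5*ln(32/32.0) = 0.0.
DB = 0.382812 + 0.0 = 0.3828

0.3828


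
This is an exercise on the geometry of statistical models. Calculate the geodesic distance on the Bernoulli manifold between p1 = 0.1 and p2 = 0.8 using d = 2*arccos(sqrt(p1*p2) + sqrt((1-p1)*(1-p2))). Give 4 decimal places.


Geodesic distance on Bernoulli manifold:
d(p1,p2) = 2*arccos(sqrt(p1*p2) + sqrt((1-p1)*(1-p2))).
sqrt(p1*p2) = sqrt(0.1*0.8) = 0.282843.
sqrt((1-p1)*(1-p2)) = sqrt(0.9*0.2) = 0.424264.
arg = 0.282843 + 0.424264 = 0.707107.
d = 2*arccos(0.707107) = 1.5708

1.5708


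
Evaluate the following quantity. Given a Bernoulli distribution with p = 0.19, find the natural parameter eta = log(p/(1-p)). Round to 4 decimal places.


Natural parameter for Bernoulli: eta = log(p/(1-p)).
p = 0.19, 1-p = 0.81.
p/(1-p) = 0.234568.
eta = log(0.234568) = -1.4500

-1.4500


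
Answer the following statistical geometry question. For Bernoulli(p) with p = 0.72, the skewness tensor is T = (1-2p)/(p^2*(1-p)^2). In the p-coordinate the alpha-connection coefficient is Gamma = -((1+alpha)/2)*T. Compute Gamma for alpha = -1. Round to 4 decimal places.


Skewness (Amari-Chentsov) tensor: T = (1-2p)/(p^2*(1-p)^2).
p = 0.72, 1-2p = -0.44, p^2 = 0.5184, (1-p)^2 = 0.0784.
T = -0.44/(0.5184 * 0.0784) = -10.82609.
In the p-coordinate, Gamma^(alpha) = Gamma^(0) - (alpha/2)*T with Gamma^(0) = (1/2)*g'(p) = -T/2,
so Gamma^(alpha) = -((1+alpha)/2)*T.
alpha = -1, -(1+alpha)/2 = 0.0.
Gamma = 0.0 * -10.82609 = 0.0000

0.0000


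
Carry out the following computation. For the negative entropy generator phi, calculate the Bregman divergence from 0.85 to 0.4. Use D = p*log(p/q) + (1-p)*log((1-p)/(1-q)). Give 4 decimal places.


Bregman divergence with negative entropy generator:
D = p*log(p/q) + (1-p)*log((1-p)/(1-q)).
p = 0.85, q = 0.4.
p*log(p/q) = 0.85*log(0.85/0.4) = 0.640706.
(1-p)*log((1-p)/(1-q)) = 0.15*log(0.15/0.6) = -0.207944.
D = 0.640706 + -0.207944 = 0.4328

0.4328


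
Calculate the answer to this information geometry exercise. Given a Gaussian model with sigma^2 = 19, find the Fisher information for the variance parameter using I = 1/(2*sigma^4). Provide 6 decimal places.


Fisher information for variance: I(sigma^2) = 1/(2*sigma^4).
sigma^2 = 19, so sigma^4 = 361.
I = 1/(2*361) = 1/722 = 0.001385

0.001385


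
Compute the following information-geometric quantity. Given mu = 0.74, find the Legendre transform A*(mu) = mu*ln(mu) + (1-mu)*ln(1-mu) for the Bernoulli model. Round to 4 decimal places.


Legendre transform for Bernoulli:
A*(mu) = mu*log(mu) + (1-mu)*log(1-mu).
mu = 0.74, 1-mu = 0.26.
mu*log(mu) = 0.74*log(0.74) = -0.222818.
(1-mu)*log(1-mu) = 0.26*log(0.26) = -0.350239.
A* = -0.222818 + -0.350239 = -0.5731

-0.5731


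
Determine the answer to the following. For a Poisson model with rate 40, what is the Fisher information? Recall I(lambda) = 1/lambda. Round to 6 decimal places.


Fisher information for Poisson: I(lambda) = 1/lambda.
lambda = 40.
I(lambda) = 1/40 = 0.025000

0.025000


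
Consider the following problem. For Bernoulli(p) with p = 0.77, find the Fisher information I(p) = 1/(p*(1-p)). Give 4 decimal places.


For Bernoulli(p), Fisher information is I(p) = 1/(p*(1-p)).
p = 0.77, 1-p = 0.23.
p*(1-p) = 0.1771.
I(p) = 1/0.1771 = 5.6465

5.6465


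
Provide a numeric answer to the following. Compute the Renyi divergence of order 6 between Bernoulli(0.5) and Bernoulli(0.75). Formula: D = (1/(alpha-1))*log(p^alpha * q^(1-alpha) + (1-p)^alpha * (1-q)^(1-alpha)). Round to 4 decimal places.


Renyi divergence of order alpha between Bernoulli distributions:
D = (1/(alpha-1))*log(p^alpha * q^(1-alpha) + (1-p)^alpha * (1-q)^(1-alpha)).
alpha = 6, p = 0.5, q = 0.75.
p^alpha * q^(1-alpha) = 0.5^6 * 0.75^-5 = 0.065844.
(1-p)^alpha * (1-q)^(1-alpha) = 0.5^6 * 0.25^-5 = 16.0.
sum = 0.065844 + 16.0 = 16.065844.
D = (1/5)*log(16.065844) = 0.5553

0.5553


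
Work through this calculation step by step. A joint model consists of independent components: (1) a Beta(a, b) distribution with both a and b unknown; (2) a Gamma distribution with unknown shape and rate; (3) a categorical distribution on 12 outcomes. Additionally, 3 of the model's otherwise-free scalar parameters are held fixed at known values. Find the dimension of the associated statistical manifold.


The dimension of a statistical manifold equals the number of free
(independent) real parameters of the model. For a product of independent
blocks the parameter counts add.
- Beta (a, b): 2.
- Gamma (shape, rate): 2.
- categorical on 12 outcomes (probabilities sum to 1): 12-1 = 11.
Total = 2 + 2 + 11 = 15.
3 parameter(s) fixed at known values: 15 - 3 = 12.
Dimension = 12

12


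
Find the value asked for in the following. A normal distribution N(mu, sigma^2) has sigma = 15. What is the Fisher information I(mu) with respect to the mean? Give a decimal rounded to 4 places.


The Fisher information for the mean of a normal distribution is I(mu) = 1/sigma^2.
sigma = 15, so sigma^2 = 225.
I(mu) = 1/225 = 0.0044

0.0044


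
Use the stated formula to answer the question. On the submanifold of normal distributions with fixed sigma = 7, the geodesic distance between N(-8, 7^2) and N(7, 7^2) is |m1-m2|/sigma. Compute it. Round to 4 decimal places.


On the fixed-variance normal subfamily, geodesic distance = |m1-m2|/sigma.
|-8 - 7| = 15.
sigma = 7.
d = 15/7 = 2.1429

2.1429


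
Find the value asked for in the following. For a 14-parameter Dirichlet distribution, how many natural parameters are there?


Exponential family dimension calculation:
Dirichlet with 14 components has 14 natural parameters.

14


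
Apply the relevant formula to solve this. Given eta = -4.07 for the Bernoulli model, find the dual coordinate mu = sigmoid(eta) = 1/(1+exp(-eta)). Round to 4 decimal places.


Dual coordinate (expectation parameter) for Bernoulli:
mu = 1/(1+exp(-eta)).
eta = -4.07.
exp(-eta) = exp(4.07) = 58.556963.
mu = 1/(1+58.556963) = 0.0168

0.0168


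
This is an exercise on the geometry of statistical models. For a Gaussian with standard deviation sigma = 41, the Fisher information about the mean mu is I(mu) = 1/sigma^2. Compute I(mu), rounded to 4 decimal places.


The Fisher information for the mean of a normal distribution is I(mu) = 1/sigma^2.
sigma = 41, so sigma^2 = 1681.
I(mu) = 1/1681 = 0.0006

0.0006


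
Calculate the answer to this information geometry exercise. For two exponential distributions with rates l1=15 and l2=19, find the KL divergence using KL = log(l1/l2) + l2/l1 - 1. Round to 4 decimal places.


KL divergence for exponential family:
KL = log(l1/l2) + l2/l1 - 1.
log(15/19) = -0.236389.
19/15 = 1.266667.
KL = -0.236389 + 1.266667 - 1 = 0.0303

0.0303


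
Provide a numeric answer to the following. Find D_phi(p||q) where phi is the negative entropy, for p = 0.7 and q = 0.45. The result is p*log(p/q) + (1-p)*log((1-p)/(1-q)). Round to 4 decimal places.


Bregman divergence with negative entropy generator:
D = p*log(p/q) + (1-p)*log((1-p)/(1-q)).
p = 0.7, q = 0.45.
p*log(p/q) = 0.7*log(0.7/0.45) = 0.309283.
(1-p)*log((1-p)/(1-q)) = 0.3*log(0.3/0.55) = -0.181841.
D = 0.309283 + -0.181841 = 0.1274

0.1274


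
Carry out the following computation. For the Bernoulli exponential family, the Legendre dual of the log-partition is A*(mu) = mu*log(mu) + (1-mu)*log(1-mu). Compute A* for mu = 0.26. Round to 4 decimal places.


Legendre transform for Bernoulli:
A*(mu) = mu*log(mu) + (1-mu)*log(1-mu).
mu = 0.26, 1-mu = 0.74.
mu*log(mu) = 0.26*log(0.26) = -0.350239.
(1-mu)*log(1-mu) = 0.74*log(0.74) = -0.222818.
A* = -0.350239 + -0.222818 = -0.5731

-0.5731


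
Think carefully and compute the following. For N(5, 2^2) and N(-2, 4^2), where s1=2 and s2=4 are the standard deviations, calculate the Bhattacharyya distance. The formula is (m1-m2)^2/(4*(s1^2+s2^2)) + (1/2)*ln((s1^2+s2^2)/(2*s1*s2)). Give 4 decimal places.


Bhattacharyya distance between two Gaussians:
DB = (m1-m2)^2/(4*(s1^2+s2^2)) + (1/2)*ln((s1^2+s2^2)/(2*s1*s2)).
(m1-m2)^2 = (7)^2 = 49.
s1^2+s2^2 = 4 + 16 = 20.
term1 = 49/80 = 0.6125.
term2 = 0.5*ln(20/16.0) = 0.111572.
DB = 0.6125 + 0.111572 = 0.7241

0.7241


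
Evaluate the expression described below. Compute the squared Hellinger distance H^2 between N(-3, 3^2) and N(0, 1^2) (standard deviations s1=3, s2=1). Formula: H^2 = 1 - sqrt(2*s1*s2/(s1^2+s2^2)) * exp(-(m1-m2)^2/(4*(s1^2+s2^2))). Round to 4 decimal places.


Squared Hellinger distance for Gaussians:
H^2 = 1 - sqrt(2*s1*s2/(s1^2+s2^2)) * exp(-(m1-m2)^2/(4*(s1^2+s2^2))).
s1^2 = 9, s2^2 = 1, s1^2+s2^2 = 10.
sqrt(2*3*1/(10)) = 0.774597.
(m1-m2)^2 = (-3)^2 = 9.
exp(-9/(4*10)) = exp(-0.225) = 0.798516.
H^2 = 1 - 0.774597*0.798516 = 0.3815

0.3815


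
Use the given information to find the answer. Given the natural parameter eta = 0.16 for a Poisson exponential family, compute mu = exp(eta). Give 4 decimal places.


Expectation parameter for Poisson exponential family:
mu = exp(eta).
eta = 0.16.
mu = exp(0.16) = 1.1735

1.1735


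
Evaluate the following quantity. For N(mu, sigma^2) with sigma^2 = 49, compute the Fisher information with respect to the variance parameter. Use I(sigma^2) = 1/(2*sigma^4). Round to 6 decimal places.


Fisher information for variance: I(sigma^2) = 1/(2*sigma^4).
sigma^2 = 49, so sigma^4 = 2401.
I = 1/(2*2401) = 1/4802 = 0.000208

0.000208


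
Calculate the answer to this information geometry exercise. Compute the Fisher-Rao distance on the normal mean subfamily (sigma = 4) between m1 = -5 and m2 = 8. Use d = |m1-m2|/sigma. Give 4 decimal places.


On the fixed-variance normal subfamily, geodesic distance = |m1-m2|/sigma.
|-5 - 8| = 13.
sigma = 4.
d = 13/4 = 3.2500

3.2500


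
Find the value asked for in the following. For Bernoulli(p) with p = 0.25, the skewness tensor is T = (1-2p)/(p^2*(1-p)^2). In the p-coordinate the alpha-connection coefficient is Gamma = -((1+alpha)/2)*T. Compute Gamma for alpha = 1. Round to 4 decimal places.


Skewness (Amari-Chentsov) tensor: T = (1-2p)/(p^2*(1-p)^2).
p = 0.25, 1-2p = 0.5, p^2 = 0.0625, (1-p)^2 = 0.5625.
T = 0.5/(0.0625 * 0.5625) = 14.222222.
In the p-coordinate, Gamma^(alpha) = Gamma^(0) - (alpha/2)*T with Gamma^(0) = (1/2)*g'(p) = -T/2,
so Gamma^(alpha) = -((1+alpha)/2)*T.
alpha = 1, -(1+alpha)/2 = -1.0.
Gamma = -1.0 * 14.222222 = -14.2222

-14.2222


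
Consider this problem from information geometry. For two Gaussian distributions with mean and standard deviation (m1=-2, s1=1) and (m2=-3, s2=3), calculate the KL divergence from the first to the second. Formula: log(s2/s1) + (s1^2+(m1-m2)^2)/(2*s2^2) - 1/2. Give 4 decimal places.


KL divergence between normal distributions:
KL = log(s2/s1) + (s1^2 + (m1-m2)^2)/(2*s2^2) - 1/2.
log(3/1) = 1.098612.
(1^2 + (-2--3)^2)/(2*3^2) = (1 + 1)/18 = 0.111111.
KL = 1.098612 + 0.111111 - 0.5 = 0.7097

0.7097


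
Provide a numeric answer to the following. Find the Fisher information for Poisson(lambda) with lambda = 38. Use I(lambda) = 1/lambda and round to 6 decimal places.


Fisher information for Poisson: I(lambda) = 1/lambda.
lambda = 38.
I(lambda) = 1/38 = 0.026316

0.026316


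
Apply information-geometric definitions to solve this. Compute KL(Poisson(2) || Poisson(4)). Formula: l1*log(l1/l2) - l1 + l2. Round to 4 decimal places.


KL divergence for Poisson:
KL = l1*log(l1/l2) - l1 + l2.
l1 = 2, l2 = 4.
log(2/4) = -0.693147.
l1*log(l1/l2) = 2 * -0.693147 = -1.386294.
KL = -1.386294 - 2 + 4 = 0.6137

0.6137


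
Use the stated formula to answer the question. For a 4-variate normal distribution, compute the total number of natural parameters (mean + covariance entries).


Exponential family dimension calculation:
For 4-dim MVN: mean has 4 params, covariance has 4*5/2 = 10 unique entries.
Total dim = 4 + 10 = 14.

14


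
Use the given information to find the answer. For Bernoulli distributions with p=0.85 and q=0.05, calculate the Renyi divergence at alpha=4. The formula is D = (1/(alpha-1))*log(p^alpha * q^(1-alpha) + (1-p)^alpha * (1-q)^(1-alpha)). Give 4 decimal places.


Renyi divergence of order alpha between Bernoulli distributions:
D = (1/(alpha-1))*log(p^alpha * q^(1-alpha) + (1-p)^alpha * (1-q)^(1-alpha)).
alpha = 4, p = 0.85, q = 0.05.
p^alpha * q^(1-alpha) = 0.85^4 * 0.05^-3 = 4176.05.
(1-p)^alpha * (1-q)^(1-alpha) = 0.15^4 * 0.95^-3 = 0.00059.
sum = 4176.05 + 0.00059 = 4176.05059.
D = (1/3)*log(4176.05059) = 2.7790

2.7790


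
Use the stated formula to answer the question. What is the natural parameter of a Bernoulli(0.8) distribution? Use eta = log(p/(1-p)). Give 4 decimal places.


Natural parameter for Bernoulli: eta = log(p/(1-p)).
p = 0.8, 1-p = 0.2.
p/(1-p) = 4.0.
eta = log(4.0) = 1.3863

1.3863


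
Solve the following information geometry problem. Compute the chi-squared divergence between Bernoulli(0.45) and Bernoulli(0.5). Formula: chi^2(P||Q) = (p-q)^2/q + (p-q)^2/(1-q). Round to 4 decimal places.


Chi-squared divergence between Bernoulli distributions:
chi^2 = (p-q)^2/q + (p-q)^2/(1-q).
p = 0.45, q = 0.5, p-q = -0.05.
(p-q)^2 = 0.0025.
term1 = 0.0025/0.5 = 0.005.
term2 = 0.0025/0.5 = 0.005.
chi^2 = 0.005 + 0.005 = 0.0100

0.0100


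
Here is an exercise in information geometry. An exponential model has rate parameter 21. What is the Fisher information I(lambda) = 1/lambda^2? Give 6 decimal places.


Fisher information for exponential: I(lambda) = 1/lambda^2.
lambda = 21, lambda^2 = 441.
I = 1/441 = 0.002268

0.002268


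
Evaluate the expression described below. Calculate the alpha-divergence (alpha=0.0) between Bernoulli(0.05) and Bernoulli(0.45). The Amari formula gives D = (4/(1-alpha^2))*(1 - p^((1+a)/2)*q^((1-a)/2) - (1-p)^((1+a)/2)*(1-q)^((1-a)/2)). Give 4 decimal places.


Amari alpha-divergence:
D = (4/(1-alpha^2))*(1 - p^((1+a)/2)*q^((1-a)/2) - (1-p)^((1+a)/2)*(1-q)^((1-a)/2)).
alpha = 0.0, p = 0.05, q = 0.45.
e1 = (1+alpha)/2 = 0.5, e2 = (1-alpha)/2 = 0.5.
t1 = p^e1 * q^e2 = 0.05^0.5 * 0.45^0.5 = 0.15.
t2 = (1-p)^e1 * (1-q)^e2 = 0.95^0.5 * 0.55^0.5 = 0.722842.
4/(1-alpha^2) = 4.0.
D = 4.0*(1 - 0.15 - 0.722842) = 0.5086

0.5086


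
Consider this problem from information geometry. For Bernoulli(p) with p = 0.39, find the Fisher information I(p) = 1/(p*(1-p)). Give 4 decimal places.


For Bernoulli(p), Fisher information is I(p) = 1/(p*(1-p)).
p = 0.39, 1-p = 0.61.
p*(1-p) = 0.2379.
I(p) = 1/0.2379 = 4.2034

4.2034


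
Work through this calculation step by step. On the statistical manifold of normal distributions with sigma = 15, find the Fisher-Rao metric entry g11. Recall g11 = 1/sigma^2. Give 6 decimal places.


For the 2-parameter normal family, the Fisher metric has:
  g11 = 1/sigma^2, g22 = 2/sigma^2.
sigma = 15, sigma^2 = 225.
g11 = 0.004444

0.004444


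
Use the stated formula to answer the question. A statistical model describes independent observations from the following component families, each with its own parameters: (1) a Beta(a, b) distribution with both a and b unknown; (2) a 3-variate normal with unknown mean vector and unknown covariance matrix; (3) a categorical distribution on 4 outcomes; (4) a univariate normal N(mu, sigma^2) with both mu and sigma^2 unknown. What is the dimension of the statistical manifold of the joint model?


The dimension of a statistical manifold equals the number of free
(independent) real parameters of the model. For a product of independent
blocks the parameter counts add.
- Beta (a, b): 2.
- 3-variate normal: 3 (mean) + 3*4/2 = 6 (symmetric covariance) = 9.
- categorical on 4 outcomes (probabilities sum to 1): 4-1 = 3.
- normal (mu, sigma^2): 2.
Total = 2 + 9 + 3 + 2 = 16.
Dimension = 16

16
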